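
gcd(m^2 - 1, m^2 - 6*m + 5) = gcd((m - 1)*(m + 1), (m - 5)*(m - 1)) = m - 1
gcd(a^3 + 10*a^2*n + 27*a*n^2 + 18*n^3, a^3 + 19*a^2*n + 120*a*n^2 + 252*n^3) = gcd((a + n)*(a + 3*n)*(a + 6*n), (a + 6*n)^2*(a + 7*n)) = a + 6*n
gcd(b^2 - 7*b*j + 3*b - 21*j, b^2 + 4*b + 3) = b + 3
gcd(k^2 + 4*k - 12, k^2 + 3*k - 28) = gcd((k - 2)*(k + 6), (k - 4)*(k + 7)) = 1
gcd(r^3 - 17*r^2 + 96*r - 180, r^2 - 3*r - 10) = r - 5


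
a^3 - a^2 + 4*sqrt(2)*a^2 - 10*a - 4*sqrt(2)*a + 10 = (a - 1)*(a - sqrt(2))*(a + 5*sqrt(2))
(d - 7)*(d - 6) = d^2 - 13*d + 42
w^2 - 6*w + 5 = (w - 5)*(w - 1)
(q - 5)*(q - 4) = q^2 - 9*q + 20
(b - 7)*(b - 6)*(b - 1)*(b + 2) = b^4 - 12*b^3 + 27*b^2 + 68*b - 84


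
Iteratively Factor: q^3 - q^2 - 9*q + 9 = (q - 1)*(q^2 - 9) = (q - 3)*(q - 1)*(q + 3)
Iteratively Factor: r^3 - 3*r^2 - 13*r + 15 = (r - 5)*(r^2 + 2*r - 3) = (r - 5)*(r + 3)*(r - 1)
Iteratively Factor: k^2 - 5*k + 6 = (k - 3)*(k - 2)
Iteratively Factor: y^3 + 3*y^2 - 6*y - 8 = (y + 4)*(y^2 - y - 2) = (y - 2)*(y + 4)*(y + 1)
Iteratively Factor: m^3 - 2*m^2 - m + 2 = (m - 1)*(m^2 - m - 2) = (m - 2)*(m - 1)*(m + 1)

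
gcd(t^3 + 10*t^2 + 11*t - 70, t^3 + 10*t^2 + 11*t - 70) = t^3 + 10*t^2 + 11*t - 70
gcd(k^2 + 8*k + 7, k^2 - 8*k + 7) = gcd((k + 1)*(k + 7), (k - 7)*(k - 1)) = 1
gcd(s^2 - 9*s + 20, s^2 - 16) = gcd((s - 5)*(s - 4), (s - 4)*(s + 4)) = s - 4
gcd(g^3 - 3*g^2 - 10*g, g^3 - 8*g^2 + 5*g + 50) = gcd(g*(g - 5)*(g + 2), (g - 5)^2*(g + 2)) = g^2 - 3*g - 10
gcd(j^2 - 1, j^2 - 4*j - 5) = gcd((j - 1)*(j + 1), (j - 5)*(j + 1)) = j + 1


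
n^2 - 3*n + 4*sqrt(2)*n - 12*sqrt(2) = (n - 3)*(n + 4*sqrt(2))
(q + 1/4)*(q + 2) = q^2 + 9*q/4 + 1/2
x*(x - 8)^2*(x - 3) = x^4 - 19*x^3 + 112*x^2 - 192*x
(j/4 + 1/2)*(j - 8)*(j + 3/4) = j^3/4 - 21*j^2/16 - 41*j/8 - 3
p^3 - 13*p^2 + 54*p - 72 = (p - 6)*(p - 4)*(p - 3)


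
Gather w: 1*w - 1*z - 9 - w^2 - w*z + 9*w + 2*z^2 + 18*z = -w^2 + w*(10 - z) + 2*z^2 + 17*z - 9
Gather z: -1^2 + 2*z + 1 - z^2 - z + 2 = -z^2 + z + 2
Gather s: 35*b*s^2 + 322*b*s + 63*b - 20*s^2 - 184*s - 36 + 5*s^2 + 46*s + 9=63*b + s^2*(35*b - 15) + s*(322*b - 138) - 27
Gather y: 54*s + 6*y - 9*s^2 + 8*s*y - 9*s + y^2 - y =-9*s^2 + 45*s + y^2 + y*(8*s + 5)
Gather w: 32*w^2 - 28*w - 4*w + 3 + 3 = 32*w^2 - 32*w + 6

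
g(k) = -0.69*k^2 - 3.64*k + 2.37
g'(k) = -1.38*k - 3.64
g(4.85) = -31.51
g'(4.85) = -10.33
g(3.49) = -18.74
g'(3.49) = -8.46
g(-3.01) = 7.07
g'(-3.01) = 0.51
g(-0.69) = 4.55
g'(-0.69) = -2.69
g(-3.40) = 6.77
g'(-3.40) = 1.05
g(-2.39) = 7.13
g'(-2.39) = -0.34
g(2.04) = -7.93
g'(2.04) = -6.46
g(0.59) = -0.02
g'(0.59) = -4.45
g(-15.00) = -98.28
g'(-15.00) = 17.06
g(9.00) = -86.28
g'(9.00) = -16.06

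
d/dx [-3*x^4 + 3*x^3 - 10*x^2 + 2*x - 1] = -12*x^3 + 9*x^2 - 20*x + 2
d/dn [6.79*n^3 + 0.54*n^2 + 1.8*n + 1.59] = 20.37*n^2 + 1.08*n + 1.8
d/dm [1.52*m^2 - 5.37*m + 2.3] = 3.04*m - 5.37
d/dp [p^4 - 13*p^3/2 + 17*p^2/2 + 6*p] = 4*p^3 - 39*p^2/2 + 17*p + 6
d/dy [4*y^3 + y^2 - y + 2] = 12*y^2 + 2*y - 1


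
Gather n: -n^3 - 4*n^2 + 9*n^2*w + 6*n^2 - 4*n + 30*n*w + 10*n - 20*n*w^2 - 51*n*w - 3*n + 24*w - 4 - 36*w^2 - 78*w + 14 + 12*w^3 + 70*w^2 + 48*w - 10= -n^3 + n^2*(9*w + 2) + n*(-20*w^2 - 21*w + 3) + 12*w^3 + 34*w^2 - 6*w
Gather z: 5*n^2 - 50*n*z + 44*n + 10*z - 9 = 5*n^2 + 44*n + z*(10 - 50*n) - 9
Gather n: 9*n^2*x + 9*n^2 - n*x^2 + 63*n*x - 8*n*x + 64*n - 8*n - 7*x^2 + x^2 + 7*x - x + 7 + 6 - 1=n^2*(9*x + 9) + n*(-x^2 + 55*x + 56) - 6*x^2 + 6*x + 12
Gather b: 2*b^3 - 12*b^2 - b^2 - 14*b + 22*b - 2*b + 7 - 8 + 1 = 2*b^3 - 13*b^2 + 6*b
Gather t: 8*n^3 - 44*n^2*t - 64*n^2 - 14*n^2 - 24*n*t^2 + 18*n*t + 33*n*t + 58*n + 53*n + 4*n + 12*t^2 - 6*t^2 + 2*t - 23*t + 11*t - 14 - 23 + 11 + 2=8*n^3 - 78*n^2 + 115*n + t^2*(6 - 24*n) + t*(-44*n^2 + 51*n - 10) - 24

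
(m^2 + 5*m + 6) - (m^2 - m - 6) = 6*m + 12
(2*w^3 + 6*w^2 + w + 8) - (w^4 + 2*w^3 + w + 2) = -w^4 + 6*w^2 + 6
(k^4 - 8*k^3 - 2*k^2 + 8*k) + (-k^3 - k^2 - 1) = k^4 - 9*k^3 - 3*k^2 + 8*k - 1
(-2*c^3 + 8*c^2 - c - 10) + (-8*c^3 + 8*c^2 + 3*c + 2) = -10*c^3 + 16*c^2 + 2*c - 8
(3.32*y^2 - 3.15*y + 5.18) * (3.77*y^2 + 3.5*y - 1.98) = 12.5164*y^4 - 0.2555*y^3 + 1.93*y^2 + 24.367*y - 10.2564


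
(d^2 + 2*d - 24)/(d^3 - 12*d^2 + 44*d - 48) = (d + 6)/(d^2 - 8*d + 12)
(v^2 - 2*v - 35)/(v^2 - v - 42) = (v + 5)/(v + 6)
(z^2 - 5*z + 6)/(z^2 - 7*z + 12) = (z - 2)/(z - 4)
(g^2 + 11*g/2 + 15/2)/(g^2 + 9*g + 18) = (g + 5/2)/(g + 6)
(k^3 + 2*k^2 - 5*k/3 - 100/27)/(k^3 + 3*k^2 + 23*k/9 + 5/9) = (9*k^2 + 3*k - 20)/(3*(3*k^2 + 4*k + 1))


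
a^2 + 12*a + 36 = (a + 6)^2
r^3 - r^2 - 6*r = r*(r - 3)*(r + 2)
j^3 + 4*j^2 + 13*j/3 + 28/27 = (j + 1/3)*(j + 4/3)*(j + 7/3)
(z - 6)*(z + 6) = z^2 - 36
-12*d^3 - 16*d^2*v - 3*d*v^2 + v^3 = (-6*d + v)*(d + v)*(2*d + v)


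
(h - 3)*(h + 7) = h^2 + 4*h - 21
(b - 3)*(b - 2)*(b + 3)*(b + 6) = b^4 + 4*b^3 - 21*b^2 - 36*b + 108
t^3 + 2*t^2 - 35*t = t*(t - 5)*(t + 7)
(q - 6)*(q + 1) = q^2 - 5*q - 6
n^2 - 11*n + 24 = (n - 8)*(n - 3)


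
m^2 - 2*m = m*(m - 2)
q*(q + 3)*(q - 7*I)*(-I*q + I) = -I*q^4 - 7*q^3 - 2*I*q^3 - 14*q^2 + 3*I*q^2 + 21*q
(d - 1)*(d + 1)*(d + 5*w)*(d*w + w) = d^4*w + 5*d^3*w^2 + d^3*w + 5*d^2*w^2 - d^2*w - 5*d*w^2 - d*w - 5*w^2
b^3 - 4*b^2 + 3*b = b*(b - 3)*(b - 1)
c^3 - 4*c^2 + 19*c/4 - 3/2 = (c - 2)*(c - 3/2)*(c - 1/2)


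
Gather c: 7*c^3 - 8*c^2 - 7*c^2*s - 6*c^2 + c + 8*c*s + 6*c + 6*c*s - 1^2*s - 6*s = 7*c^3 + c^2*(-7*s - 14) + c*(14*s + 7) - 7*s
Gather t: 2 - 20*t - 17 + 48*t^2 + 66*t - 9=48*t^2 + 46*t - 24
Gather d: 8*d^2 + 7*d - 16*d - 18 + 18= 8*d^2 - 9*d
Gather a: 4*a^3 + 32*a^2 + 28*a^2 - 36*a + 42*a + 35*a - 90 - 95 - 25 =4*a^3 + 60*a^2 + 41*a - 210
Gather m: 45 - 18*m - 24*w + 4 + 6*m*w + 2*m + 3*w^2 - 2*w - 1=m*(6*w - 16) + 3*w^2 - 26*w + 48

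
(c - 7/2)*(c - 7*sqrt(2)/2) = c^2 - 7*sqrt(2)*c/2 - 7*c/2 + 49*sqrt(2)/4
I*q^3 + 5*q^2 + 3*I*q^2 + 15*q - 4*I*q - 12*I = (q + 3)*(q - 4*I)*(I*q + 1)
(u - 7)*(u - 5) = u^2 - 12*u + 35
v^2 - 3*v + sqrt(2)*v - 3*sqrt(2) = (v - 3)*(v + sqrt(2))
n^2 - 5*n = n*(n - 5)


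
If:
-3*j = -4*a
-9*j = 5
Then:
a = -5/12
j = -5/9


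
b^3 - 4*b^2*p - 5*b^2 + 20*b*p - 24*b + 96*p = (b - 8)*(b + 3)*(b - 4*p)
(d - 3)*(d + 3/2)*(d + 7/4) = d^3 + d^2/4 - 57*d/8 - 63/8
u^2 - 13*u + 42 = (u - 7)*(u - 6)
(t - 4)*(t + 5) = t^2 + t - 20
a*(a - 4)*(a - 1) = a^3 - 5*a^2 + 4*a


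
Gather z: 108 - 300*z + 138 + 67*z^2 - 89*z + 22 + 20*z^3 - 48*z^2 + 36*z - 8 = 20*z^3 + 19*z^2 - 353*z + 260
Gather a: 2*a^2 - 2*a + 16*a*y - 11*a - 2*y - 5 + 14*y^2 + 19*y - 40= 2*a^2 + a*(16*y - 13) + 14*y^2 + 17*y - 45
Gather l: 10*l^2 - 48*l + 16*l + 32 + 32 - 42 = 10*l^2 - 32*l + 22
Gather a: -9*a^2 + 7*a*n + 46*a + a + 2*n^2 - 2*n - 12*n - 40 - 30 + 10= -9*a^2 + a*(7*n + 47) + 2*n^2 - 14*n - 60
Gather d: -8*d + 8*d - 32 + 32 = 0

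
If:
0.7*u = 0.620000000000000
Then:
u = 0.89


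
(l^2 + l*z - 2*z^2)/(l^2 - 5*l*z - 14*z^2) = (-l + z)/(-l + 7*z)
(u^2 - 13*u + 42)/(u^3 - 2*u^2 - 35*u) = (u - 6)/(u*(u + 5))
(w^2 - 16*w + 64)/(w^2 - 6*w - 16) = (w - 8)/(w + 2)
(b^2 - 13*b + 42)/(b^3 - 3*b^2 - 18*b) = (b - 7)/(b*(b + 3))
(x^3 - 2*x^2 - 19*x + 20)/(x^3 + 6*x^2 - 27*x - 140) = (x - 1)/(x + 7)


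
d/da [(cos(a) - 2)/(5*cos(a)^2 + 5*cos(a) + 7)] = (5*cos(a)^2 - 20*cos(a) - 17)*sin(a)/(-5*sin(a)^2 + 5*cos(a) + 12)^2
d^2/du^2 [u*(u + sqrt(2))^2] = 6*u + 4*sqrt(2)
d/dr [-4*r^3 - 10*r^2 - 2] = 4*r*(-3*r - 5)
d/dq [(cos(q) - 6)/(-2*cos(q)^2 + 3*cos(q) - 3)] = (24*cos(q) - cos(2*q) - 16)*sin(q)/(-3*cos(q) + cos(2*q) + 4)^2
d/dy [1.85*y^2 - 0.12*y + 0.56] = 3.7*y - 0.12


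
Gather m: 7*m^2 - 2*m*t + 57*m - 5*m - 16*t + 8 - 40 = 7*m^2 + m*(52 - 2*t) - 16*t - 32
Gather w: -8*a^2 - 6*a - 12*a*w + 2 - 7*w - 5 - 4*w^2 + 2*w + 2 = -8*a^2 - 6*a - 4*w^2 + w*(-12*a - 5) - 1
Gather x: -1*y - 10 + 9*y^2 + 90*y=9*y^2 + 89*y - 10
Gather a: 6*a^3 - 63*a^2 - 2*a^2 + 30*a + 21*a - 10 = 6*a^3 - 65*a^2 + 51*a - 10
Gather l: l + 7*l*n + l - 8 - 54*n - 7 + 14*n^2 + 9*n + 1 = l*(7*n + 2) + 14*n^2 - 45*n - 14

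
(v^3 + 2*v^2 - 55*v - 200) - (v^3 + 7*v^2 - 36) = -5*v^2 - 55*v - 164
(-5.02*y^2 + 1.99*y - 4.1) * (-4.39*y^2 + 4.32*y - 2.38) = 22.0378*y^4 - 30.4225*y^3 + 38.5434*y^2 - 22.4482*y + 9.758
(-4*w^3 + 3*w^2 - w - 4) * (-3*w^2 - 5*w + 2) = 12*w^5 + 11*w^4 - 20*w^3 + 23*w^2 + 18*w - 8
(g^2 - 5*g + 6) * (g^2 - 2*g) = g^4 - 7*g^3 + 16*g^2 - 12*g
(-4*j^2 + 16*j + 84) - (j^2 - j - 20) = -5*j^2 + 17*j + 104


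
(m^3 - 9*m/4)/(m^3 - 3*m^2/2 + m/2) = (4*m^2 - 9)/(2*(2*m^2 - 3*m + 1))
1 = 1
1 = 1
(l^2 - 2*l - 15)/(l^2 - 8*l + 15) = (l + 3)/(l - 3)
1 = 1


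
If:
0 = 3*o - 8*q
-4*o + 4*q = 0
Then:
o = 0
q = 0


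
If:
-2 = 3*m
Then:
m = -2/3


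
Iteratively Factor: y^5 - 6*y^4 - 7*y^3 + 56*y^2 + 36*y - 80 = (y + 2)*(y^4 - 8*y^3 + 9*y^2 + 38*y - 40) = (y - 4)*(y + 2)*(y^3 - 4*y^2 - 7*y + 10) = (y - 4)*(y + 2)^2*(y^2 - 6*y + 5) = (y - 4)*(y - 1)*(y + 2)^2*(y - 5)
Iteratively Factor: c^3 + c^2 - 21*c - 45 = (c - 5)*(c^2 + 6*c + 9) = (c - 5)*(c + 3)*(c + 3)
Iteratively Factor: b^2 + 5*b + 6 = (b + 3)*(b + 2)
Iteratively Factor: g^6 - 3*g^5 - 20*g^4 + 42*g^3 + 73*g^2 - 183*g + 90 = (g - 5)*(g^5 + 2*g^4 - 10*g^3 - 8*g^2 + 33*g - 18) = (g - 5)*(g - 1)*(g^4 + 3*g^3 - 7*g^2 - 15*g + 18) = (g - 5)*(g - 1)*(g + 3)*(g^3 - 7*g + 6) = (g - 5)*(g - 2)*(g - 1)*(g + 3)*(g^2 + 2*g - 3) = (g - 5)*(g - 2)*(g - 1)*(g + 3)^2*(g - 1)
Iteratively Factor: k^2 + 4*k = (k + 4)*(k)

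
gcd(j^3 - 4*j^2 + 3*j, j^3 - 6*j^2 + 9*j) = j^2 - 3*j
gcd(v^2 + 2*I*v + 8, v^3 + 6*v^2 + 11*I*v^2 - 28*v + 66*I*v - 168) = v + 4*I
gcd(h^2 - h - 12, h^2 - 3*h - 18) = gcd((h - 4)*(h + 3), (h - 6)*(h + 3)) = h + 3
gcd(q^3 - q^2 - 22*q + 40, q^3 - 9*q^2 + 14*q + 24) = q - 4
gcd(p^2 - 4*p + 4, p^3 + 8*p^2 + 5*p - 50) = p - 2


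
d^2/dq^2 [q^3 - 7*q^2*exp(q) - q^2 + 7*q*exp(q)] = -7*q^2*exp(q) - 21*q*exp(q) + 6*q - 2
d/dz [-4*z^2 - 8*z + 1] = -8*z - 8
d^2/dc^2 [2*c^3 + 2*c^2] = 12*c + 4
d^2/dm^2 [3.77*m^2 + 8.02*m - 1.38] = 7.54000000000000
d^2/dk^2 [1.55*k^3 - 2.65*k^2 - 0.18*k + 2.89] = 9.3*k - 5.3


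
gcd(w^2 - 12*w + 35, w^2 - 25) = w - 5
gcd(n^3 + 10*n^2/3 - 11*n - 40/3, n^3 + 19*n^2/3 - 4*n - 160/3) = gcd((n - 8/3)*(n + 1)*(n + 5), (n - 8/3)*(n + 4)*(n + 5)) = n^2 + 7*n/3 - 40/3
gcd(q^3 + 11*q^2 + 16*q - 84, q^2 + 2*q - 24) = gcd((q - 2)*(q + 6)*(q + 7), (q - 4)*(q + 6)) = q + 6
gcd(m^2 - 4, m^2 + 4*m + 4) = m + 2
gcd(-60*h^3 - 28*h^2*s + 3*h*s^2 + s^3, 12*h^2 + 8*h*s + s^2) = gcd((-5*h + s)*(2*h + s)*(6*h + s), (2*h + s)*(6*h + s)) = 12*h^2 + 8*h*s + s^2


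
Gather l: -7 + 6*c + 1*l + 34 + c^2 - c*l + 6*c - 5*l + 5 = c^2 + 12*c + l*(-c - 4) + 32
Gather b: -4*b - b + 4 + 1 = 5 - 5*b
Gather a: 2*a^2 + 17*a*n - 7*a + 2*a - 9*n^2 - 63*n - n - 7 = 2*a^2 + a*(17*n - 5) - 9*n^2 - 64*n - 7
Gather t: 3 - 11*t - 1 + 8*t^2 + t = 8*t^2 - 10*t + 2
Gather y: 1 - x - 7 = -x - 6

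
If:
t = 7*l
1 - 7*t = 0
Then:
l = 1/49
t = 1/7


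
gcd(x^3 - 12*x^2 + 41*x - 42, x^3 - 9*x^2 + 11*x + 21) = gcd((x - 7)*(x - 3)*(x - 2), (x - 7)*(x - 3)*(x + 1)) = x^2 - 10*x + 21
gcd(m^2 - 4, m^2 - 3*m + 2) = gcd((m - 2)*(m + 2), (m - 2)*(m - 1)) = m - 2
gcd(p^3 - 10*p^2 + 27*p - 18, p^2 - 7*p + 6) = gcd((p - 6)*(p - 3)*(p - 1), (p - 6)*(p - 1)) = p^2 - 7*p + 6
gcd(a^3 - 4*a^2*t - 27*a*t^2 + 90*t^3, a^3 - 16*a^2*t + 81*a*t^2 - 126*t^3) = a^2 - 9*a*t + 18*t^2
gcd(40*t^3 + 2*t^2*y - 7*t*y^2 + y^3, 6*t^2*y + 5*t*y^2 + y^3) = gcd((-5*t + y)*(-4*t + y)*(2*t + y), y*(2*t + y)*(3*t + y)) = 2*t + y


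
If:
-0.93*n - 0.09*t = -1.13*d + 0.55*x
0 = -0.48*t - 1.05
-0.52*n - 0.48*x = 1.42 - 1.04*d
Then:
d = 0.422550052687039*x + 3.74861696522655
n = 4.76646469968388 - 0.0779768177028451*x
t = -2.19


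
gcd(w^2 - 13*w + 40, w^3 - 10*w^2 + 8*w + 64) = w - 8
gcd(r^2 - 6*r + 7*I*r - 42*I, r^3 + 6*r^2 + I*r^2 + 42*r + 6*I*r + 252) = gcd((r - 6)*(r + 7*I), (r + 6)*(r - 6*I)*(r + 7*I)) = r + 7*I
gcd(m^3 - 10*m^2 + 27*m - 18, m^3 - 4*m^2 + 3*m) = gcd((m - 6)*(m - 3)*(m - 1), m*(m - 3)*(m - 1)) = m^2 - 4*m + 3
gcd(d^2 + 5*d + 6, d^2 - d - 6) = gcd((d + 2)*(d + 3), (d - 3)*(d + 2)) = d + 2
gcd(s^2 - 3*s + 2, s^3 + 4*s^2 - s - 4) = s - 1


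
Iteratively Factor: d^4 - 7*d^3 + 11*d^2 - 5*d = (d - 5)*(d^3 - 2*d^2 + d) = (d - 5)*(d - 1)*(d^2 - d) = d*(d - 5)*(d - 1)*(d - 1)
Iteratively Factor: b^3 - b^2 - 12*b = (b + 3)*(b^2 - 4*b) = b*(b + 3)*(b - 4)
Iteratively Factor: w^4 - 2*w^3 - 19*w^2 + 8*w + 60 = (w + 2)*(w^3 - 4*w^2 - 11*w + 30) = (w + 2)*(w + 3)*(w^2 - 7*w + 10) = (w - 5)*(w + 2)*(w + 3)*(w - 2)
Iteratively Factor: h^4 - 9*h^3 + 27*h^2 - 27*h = (h - 3)*(h^3 - 6*h^2 + 9*h) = (h - 3)^2*(h^2 - 3*h) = h*(h - 3)^2*(h - 3)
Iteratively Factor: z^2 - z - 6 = (z + 2)*(z - 3)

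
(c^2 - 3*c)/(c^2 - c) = (c - 3)/(c - 1)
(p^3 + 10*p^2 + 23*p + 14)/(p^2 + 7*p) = p + 3 + 2/p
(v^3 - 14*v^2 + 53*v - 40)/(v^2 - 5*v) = v - 9 + 8/v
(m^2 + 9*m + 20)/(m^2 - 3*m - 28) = (m + 5)/(m - 7)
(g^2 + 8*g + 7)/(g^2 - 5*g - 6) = (g + 7)/(g - 6)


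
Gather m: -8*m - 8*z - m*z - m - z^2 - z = m*(-z - 9) - z^2 - 9*z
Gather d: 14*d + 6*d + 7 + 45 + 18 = 20*d + 70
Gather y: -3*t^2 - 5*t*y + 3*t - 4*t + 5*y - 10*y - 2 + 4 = -3*t^2 - t + y*(-5*t - 5) + 2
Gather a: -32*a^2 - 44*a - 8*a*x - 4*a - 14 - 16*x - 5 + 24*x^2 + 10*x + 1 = -32*a^2 + a*(-8*x - 48) + 24*x^2 - 6*x - 18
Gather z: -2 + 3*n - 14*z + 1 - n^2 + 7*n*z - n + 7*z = -n^2 + 2*n + z*(7*n - 7) - 1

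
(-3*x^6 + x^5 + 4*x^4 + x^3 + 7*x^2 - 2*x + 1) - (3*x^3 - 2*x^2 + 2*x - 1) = -3*x^6 + x^5 + 4*x^4 - 2*x^3 + 9*x^2 - 4*x + 2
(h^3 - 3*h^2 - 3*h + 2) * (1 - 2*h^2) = -2*h^5 + 6*h^4 + 7*h^3 - 7*h^2 - 3*h + 2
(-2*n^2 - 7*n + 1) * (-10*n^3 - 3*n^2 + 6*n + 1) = 20*n^5 + 76*n^4 - n^3 - 47*n^2 - n + 1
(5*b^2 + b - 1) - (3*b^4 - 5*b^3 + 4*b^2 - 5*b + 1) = -3*b^4 + 5*b^3 + b^2 + 6*b - 2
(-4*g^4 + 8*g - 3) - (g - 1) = -4*g^4 + 7*g - 2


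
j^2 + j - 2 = (j - 1)*(j + 2)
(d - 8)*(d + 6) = d^2 - 2*d - 48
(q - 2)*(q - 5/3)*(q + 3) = q^3 - 2*q^2/3 - 23*q/3 + 10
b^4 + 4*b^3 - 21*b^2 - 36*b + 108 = (b - 3)*(b - 2)*(b + 3)*(b + 6)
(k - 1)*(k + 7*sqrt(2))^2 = k^3 - k^2 + 14*sqrt(2)*k^2 - 14*sqrt(2)*k + 98*k - 98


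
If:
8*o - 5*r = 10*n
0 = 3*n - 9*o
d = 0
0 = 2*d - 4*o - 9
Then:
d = 0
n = -27/4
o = -9/4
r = 99/10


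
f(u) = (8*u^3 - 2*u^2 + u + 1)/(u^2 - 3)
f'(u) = -2*u*(8*u^3 - 2*u^2 + u + 1)/(u^2 - 3)^2 + (24*u^2 - 4*u + 1)/(u^2 - 3) = (8*u^4 - 73*u^2 + 10*u - 3)/(u^4 - 6*u^2 + 9)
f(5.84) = 49.25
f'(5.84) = 7.10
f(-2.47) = -43.29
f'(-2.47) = -18.23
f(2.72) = 34.08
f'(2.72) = -4.03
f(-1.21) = 11.27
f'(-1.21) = -44.44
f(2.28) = 39.89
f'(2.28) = -29.69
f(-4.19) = -43.06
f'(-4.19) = 5.38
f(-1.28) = 14.93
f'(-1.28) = -61.45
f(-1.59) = 80.11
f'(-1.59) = -684.01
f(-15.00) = -123.71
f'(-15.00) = 7.88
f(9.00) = 72.82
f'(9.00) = 7.67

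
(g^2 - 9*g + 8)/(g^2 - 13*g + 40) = (g - 1)/(g - 5)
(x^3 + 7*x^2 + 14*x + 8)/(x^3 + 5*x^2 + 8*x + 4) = (x + 4)/(x + 2)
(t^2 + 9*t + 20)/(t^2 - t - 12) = (t^2 + 9*t + 20)/(t^2 - t - 12)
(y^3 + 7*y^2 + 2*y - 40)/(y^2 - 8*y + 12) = (y^2 + 9*y + 20)/(y - 6)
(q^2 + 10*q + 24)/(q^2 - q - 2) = (q^2 + 10*q + 24)/(q^2 - q - 2)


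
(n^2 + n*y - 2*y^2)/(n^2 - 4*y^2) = (-n + y)/(-n + 2*y)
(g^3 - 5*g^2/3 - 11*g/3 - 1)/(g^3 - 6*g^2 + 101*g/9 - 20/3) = 3*(3*g^2 + 4*g + 1)/(9*g^2 - 27*g + 20)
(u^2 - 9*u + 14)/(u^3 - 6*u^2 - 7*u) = (u - 2)/(u*(u + 1))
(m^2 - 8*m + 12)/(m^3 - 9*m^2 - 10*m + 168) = (m - 2)/(m^2 - 3*m - 28)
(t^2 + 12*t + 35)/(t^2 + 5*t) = (t + 7)/t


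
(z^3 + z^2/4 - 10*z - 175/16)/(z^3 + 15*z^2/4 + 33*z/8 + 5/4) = (4*z^2 - 4*z - 35)/(2*(2*z^2 + 5*z + 2))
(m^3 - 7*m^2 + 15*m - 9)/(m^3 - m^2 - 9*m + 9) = (m - 3)/(m + 3)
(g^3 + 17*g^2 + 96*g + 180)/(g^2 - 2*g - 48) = (g^2 + 11*g + 30)/(g - 8)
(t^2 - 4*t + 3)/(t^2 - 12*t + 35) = (t^2 - 4*t + 3)/(t^2 - 12*t + 35)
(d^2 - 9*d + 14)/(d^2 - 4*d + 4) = (d - 7)/(d - 2)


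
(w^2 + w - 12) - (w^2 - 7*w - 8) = 8*w - 4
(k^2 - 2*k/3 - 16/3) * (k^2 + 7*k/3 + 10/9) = k^4 + 5*k^3/3 - 52*k^2/9 - 356*k/27 - 160/27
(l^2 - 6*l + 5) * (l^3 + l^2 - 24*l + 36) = l^5 - 5*l^4 - 25*l^3 + 185*l^2 - 336*l + 180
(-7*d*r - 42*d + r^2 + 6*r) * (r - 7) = -7*d*r^2 + 7*d*r + 294*d + r^3 - r^2 - 42*r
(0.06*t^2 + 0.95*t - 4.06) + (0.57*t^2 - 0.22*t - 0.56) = 0.63*t^2 + 0.73*t - 4.62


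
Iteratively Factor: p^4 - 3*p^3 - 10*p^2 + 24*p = (p - 4)*(p^3 + p^2 - 6*p) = (p - 4)*(p - 2)*(p^2 + 3*p) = (p - 4)*(p - 2)*(p + 3)*(p)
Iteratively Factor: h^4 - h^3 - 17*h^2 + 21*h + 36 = (h - 3)*(h^3 + 2*h^2 - 11*h - 12) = (h - 3)*(h + 4)*(h^2 - 2*h - 3) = (h - 3)*(h + 1)*(h + 4)*(h - 3)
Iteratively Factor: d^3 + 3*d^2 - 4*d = (d - 1)*(d^2 + 4*d) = d*(d - 1)*(d + 4)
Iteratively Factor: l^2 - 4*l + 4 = (l - 2)*(l - 2)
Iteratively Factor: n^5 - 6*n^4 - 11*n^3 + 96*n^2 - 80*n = (n - 5)*(n^4 - n^3 - 16*n^2 + 16*n) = (n - 5)*(n - 1)*(n^3 - 16*n) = n*(n - 5)*(n - 1)*(n^2 - 16) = n*(n - 5)*(n - 1)*(n + 4)*(n - 4)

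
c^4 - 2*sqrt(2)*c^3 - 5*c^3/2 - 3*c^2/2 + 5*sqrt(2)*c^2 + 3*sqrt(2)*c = c*(c - 3)*(c + 1/2)*(c - 2*sqrt(2))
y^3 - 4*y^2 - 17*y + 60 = (y - 5)*(y - 3)*(y + 4)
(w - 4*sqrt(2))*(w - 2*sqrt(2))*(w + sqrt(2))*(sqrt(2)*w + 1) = sqrt(2)*w^4 - 9*w^3 - sqrt(2)*w^2 + 36*w + 16*sqrt(2)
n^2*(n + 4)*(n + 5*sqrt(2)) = n^4 + 4*n^3 + 5*sqrt(2)*n^3 + 20*sqrt(2)*n^2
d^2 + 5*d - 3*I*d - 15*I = (d + 5)*(d - 3*I)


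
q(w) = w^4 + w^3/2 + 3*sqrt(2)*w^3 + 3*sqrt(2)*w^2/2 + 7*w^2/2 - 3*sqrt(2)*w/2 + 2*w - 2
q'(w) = 4*w^3 + 3*w^2/2 + 9*sqrt(2)*w^2 + 3*sqrt(2)*w + 7*w - 3*sqrt(2)/2 + 2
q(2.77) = 200.47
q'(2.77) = 225.21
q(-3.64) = 19.74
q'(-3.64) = -45.44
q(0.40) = -0.82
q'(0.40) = 6.91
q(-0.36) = -1.43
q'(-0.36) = -2.51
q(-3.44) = 11.91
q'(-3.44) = -33.26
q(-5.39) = 263.34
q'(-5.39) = -273.73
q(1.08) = 11.76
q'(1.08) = 33.66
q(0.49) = -0.09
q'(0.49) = 9.27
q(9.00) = 10470.62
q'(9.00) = 4169.52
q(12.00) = 29737.30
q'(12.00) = 9095.61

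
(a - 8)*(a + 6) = a^2 - 2*a - 48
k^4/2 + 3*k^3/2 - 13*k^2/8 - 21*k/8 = k*(k/2 + 1/2)*(k - 3/2)*(k + 7/2)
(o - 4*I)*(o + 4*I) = o^2 + 16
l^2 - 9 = (l - 3)*(l + 3)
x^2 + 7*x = x*(x + 7)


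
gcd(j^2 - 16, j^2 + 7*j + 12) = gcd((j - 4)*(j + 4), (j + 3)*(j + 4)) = j + 4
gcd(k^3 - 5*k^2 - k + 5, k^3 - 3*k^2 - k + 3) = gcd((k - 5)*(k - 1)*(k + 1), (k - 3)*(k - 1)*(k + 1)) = k^2 - 1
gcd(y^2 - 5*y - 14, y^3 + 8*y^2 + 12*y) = y + 2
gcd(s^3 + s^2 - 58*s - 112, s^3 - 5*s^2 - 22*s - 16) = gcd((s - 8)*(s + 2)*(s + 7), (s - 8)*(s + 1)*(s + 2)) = s^2 - 6*s - 16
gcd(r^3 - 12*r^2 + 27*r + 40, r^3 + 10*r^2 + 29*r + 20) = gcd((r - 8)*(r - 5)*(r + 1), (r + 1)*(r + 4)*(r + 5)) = r + 1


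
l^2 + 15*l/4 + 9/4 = (l + 3/4)*(l + 3)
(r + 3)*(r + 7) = r^2 + 10*r + 21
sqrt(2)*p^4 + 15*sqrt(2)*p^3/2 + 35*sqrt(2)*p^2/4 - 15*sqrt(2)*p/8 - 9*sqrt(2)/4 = (p - 1/2)*(p + 3/2)*(p + 6)*(sqrt(2)*p + sqrt(2)/2)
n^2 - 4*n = n*(n - 4)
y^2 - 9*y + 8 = (y - 8)*(y - 1)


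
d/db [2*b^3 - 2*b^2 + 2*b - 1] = 6*b^2 - 4*b + 2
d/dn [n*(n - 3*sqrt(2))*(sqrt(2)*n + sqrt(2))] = 3*sqrt(2)*n^2 - 12*n + 2*sqrt(2)*n - 6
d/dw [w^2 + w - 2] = 2*w + 1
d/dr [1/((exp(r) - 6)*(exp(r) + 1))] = (5 - 2*exp(r))*exp(r)/(exp(4*r) - 10*exp(3*r) + 13*exp(2*r) + 60*exp(r) + 36)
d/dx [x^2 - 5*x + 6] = 2*x - 5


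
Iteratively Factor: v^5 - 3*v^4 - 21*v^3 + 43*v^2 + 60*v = (v - 3)*(v^4 - 21*v^2 - 20*v) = (v - 3)*(v + 4)*(v^3 - 4*v^2 - 5*v) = (v - 5)*(v - 3)*(v + 4)*(v^2 + v) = (v - 5)*(v - 3)*(v + 1)*(v + 4)*(v)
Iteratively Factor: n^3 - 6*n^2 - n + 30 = (n + 2)*(n^2 - 8*n + 15) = (n - 3)*(n + 2)*(n - 5)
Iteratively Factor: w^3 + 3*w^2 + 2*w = (w + 2)*(w^2 + w) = w*(w + 2)*(w + 1)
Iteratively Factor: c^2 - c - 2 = (c - 2)*(c + 1)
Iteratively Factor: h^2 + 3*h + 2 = (h + 2)*(h + 1)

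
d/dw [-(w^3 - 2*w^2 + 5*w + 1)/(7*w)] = -2*w/7 + 2/7 + 1/(7*w^2)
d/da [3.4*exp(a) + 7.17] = 3.4*exp(a)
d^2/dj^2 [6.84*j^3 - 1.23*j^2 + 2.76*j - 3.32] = 41.04*j - 2.46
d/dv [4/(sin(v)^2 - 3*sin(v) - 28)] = 4*(3 - 2*sin(v))*cos(v)/((sin(v) - 7)^2*(sin(v) + 4)^2)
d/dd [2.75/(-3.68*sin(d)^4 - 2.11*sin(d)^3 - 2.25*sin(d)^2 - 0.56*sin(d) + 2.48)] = (40.48*sin(d)^3 + 17.4075*sin(d)^2 + 12.375*sin(d) + 1.54)*cos(d)/(3.68*sin(d)^4 + 2.11*sin(d)^3 + 2.25*sin(d)^2 + 0.56*sin(d) - 2.48)^2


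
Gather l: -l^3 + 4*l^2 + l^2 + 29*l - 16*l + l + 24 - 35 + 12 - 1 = -l^3 + 5*l^2 + 14*l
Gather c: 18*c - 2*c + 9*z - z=16*c + 8*z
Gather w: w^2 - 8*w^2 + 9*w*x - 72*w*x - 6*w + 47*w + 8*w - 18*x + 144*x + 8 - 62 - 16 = -7*w^2 + w*(49 - 63*x) + 126*x - 70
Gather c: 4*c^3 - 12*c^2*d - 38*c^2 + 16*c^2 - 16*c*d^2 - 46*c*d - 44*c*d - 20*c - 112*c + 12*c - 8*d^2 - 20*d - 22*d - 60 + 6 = 4*c^3 + c^2*(-12*d - 22) + c*(-16*d^2 - 90*d - 120) - 8*d^2 - 42*d - 54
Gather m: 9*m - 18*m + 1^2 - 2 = -9*m - 1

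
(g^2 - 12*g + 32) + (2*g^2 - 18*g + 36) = 3*g^2 - 30*g + 68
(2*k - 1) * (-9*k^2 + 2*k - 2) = -18*k^3 + 13*k^2 - 6*k + 2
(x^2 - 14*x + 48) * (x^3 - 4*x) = x^5 - 14*x^4 + 44*x^3 + 56*x^2 - 192*x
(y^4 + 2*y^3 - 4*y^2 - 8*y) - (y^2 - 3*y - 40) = y^4 + 2*y^3 - 5*y^2 - 5*y + 40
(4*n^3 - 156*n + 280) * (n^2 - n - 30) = 4*n^5 - 4*n^4 - 276*n^3 + 436*n^2 + 4400*n - 8400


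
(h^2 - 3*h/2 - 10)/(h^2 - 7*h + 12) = (h + 5/2)/(h - 3)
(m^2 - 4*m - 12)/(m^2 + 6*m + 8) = (m - 6)/(m + 4)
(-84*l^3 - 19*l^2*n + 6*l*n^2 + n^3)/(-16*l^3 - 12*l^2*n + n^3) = (21*l^2 + 10*l*n + n^2)/(4*l^2 + 4*l*n + n^2)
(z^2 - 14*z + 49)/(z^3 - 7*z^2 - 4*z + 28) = (z - 7)/(z^2 - 4)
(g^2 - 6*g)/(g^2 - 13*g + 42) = g/(g - 7)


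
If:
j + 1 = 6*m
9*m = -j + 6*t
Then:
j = 12*t/5 - 3/5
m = 2*t/5 + 1/15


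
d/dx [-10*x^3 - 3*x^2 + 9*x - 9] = -30*x^2 - 6*x + 9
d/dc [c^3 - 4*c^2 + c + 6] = 3*c^2 - 8*c + 1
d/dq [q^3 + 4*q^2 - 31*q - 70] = 3*q^2 + 8*q - 31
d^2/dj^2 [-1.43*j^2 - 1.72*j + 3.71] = -2.86000000000000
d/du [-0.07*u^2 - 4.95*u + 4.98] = -0.14*u - 4.95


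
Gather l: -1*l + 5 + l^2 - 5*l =l^2 - 6*l + 5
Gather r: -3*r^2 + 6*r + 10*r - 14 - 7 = -3*r^2 + 16*r - 21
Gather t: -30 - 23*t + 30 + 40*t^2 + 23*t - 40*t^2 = 0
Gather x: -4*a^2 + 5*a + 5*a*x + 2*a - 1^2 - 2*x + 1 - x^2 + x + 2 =-4*a^2 + 7*a - x^2 + x*(5*a - 1) + 2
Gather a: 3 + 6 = 9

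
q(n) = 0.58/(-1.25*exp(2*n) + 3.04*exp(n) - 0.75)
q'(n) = 0.58*(2.5*exp(2*n) - 3.04*exp(n))/(-1.25*exp(2*n) + 3.04*exp(n) - 0.75)^2 = (1.45*exp(n) - 1.7632)*exp(n)/(1.25*exp(2*n) - 3.04*exp(n) + 0.75)^2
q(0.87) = -0.94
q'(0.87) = 10.70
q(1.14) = -0.17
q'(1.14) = 0.72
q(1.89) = -0.02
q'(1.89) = 0.04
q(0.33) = 0.55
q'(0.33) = 0.31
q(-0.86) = 1.86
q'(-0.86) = -4.98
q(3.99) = -0.00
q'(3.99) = 0.00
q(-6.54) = -0.78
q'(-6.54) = -0.00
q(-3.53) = -0.88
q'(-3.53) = -0.12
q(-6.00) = -0.78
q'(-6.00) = -0.00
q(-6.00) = -0.78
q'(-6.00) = -0.00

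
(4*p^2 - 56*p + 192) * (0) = 0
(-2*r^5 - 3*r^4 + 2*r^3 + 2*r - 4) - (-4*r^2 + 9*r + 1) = -2*r^5 - 3*r^4 + 2*r^3 + 4*r^2 - 7*r - 5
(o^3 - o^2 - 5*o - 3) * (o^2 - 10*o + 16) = o^5 - 11*o^4 + 21*o^3 + 31*o^2 - 50*o - 48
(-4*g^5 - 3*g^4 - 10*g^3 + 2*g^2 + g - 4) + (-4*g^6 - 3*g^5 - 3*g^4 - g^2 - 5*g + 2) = -4*g^6 - 7*g^5 - 6*g^4 - 10*g^3 + g^2 - 4*g - 2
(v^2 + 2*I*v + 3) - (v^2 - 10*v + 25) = 10*v + 2*I*v - 22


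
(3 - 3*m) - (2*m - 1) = 4 - 5*m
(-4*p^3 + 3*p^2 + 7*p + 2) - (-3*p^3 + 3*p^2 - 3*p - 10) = -p^3 + 10*p + 12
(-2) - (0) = -2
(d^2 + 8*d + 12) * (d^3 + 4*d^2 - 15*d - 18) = d^5 + 12*d^4 + 29*d^3 - 90*d^2 - 324*d - 216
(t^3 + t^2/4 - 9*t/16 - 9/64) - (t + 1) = t^3 + t^2/4 - 25*t/16 - 73/64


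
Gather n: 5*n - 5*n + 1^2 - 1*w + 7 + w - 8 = 0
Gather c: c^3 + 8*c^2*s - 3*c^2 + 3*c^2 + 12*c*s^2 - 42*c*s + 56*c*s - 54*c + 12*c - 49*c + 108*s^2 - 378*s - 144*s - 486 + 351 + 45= c^3 + 8*c^2*s + c*(12*s^2 + 14*s - 91) + 108*s^2 - 522*s - 90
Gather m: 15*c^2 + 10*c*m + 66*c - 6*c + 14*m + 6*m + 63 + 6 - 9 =15*c^2 + 60*c + m*(10*c + 20) + 60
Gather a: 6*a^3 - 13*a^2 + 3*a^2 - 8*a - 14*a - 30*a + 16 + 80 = 6*a^3 - 10*a^2 - 52*a + 96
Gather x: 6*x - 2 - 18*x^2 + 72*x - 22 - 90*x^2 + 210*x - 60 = -108*x^2 + 288*x - 84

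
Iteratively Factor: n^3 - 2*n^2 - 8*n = (n)*(n^2 - 2*n - 8) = n*(n - 4)*(n + 2)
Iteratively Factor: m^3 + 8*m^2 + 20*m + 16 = (m + 2)*(m^2 + 6*m + 8) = (m + 2)^2*(m + 4)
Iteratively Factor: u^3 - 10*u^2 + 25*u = (u - 5)*(u^2 - 5*u) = u*(u - 5)*(u - 5)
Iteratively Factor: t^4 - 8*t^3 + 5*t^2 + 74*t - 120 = (t - 2)*(t^3 - 6*t^2 - 7*t + 60) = (t - 4)*(t - 2)*(t^2 - 2*t - 15) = (t - 5)*(t - 4)*(t - 2)*(t + 3)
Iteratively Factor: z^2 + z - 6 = (z + 3)*(z - 2)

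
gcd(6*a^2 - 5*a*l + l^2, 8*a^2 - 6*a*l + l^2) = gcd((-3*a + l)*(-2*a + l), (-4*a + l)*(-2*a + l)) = 2*a - l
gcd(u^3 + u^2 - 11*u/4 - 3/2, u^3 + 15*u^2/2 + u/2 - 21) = u^2 + u/2 - 3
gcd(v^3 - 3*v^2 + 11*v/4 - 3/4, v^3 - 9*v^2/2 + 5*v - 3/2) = v^2 - 3*v/2 + 1/2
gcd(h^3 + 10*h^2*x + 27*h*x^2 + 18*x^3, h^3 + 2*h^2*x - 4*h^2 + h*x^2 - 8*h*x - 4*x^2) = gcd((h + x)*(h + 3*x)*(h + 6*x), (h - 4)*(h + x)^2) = h + x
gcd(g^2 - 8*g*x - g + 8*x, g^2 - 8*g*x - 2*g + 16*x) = -g + 8*x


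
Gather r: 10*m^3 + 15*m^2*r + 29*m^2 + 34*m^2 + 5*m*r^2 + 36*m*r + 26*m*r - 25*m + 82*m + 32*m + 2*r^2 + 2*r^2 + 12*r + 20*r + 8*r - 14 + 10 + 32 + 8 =10*m^3 + 63*m^2 + 89*m + r^2*(5*m + 4) + r*(15*m^2 + 62*m + 40) + 36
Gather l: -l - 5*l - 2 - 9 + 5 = -6*l - 6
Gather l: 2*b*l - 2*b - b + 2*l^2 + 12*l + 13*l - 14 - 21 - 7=-3*b + 2*l^2 + l*(2*b + 25) - 42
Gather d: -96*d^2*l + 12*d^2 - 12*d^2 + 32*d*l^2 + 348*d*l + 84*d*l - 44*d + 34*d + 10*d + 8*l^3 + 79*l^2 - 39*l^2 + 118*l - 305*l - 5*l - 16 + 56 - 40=-96*d^2*l + d*(32*l^2 + 432*l) + 8*l^3 + 40*l^2 - 192*l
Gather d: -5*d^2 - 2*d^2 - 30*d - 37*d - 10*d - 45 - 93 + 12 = -7*d^2 - 77*d - 126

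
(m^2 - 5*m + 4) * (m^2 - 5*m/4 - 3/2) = m^4 - 25*m^3/4 + 35*m^2/4 + 5*m/2 - 6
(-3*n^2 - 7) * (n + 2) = -3*n^3 - 6*n^2 - 7*n - 14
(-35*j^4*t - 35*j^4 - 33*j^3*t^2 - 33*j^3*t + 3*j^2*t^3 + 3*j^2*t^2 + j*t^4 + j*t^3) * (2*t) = -70*j^4*t^2 - 70*j^4*t - 66*j^3*t^3 - 66*j^3*t^2 + 6*j^2*t^4 + 6*j^2*t^3 + 2*j*t^5 + 2*j*t^4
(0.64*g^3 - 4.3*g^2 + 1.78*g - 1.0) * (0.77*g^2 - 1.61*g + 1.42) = 0.4928*g^5 - 4.3414*g^4 + 9.2024*g^3 - 9.7418*g^2 + 4.1376*g - 1.42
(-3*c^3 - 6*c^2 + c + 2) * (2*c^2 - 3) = -6*c^5 - 12*c^4 + 11*c^3 + 22*c^2 - 3*c - 6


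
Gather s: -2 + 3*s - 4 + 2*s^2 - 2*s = 2*s^2 + s - 6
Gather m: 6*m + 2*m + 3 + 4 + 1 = 8*m + 8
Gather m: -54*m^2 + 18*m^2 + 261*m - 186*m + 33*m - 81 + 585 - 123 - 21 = -36*m^2 + 108*m + 360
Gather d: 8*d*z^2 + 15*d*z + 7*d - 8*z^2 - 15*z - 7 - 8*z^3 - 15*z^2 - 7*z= d*(8*z^2 + 15*z + 7) - 8*z^3 - 23*z^2 - 22*z - 7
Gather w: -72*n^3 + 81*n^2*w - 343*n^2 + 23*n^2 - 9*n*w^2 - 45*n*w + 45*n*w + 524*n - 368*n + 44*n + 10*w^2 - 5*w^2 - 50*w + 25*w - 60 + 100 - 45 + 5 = -72*n^3 - 320*n^2 + 200*n + w^2*(5 - 9*n) + w*(81*n^2 - 25)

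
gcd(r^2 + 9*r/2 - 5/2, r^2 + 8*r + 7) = 1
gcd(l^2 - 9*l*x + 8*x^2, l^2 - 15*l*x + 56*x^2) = -l + 8*x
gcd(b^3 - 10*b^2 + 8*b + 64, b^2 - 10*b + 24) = b - 4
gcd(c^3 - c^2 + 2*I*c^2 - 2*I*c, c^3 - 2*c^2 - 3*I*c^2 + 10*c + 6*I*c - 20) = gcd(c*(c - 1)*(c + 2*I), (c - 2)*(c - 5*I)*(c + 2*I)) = c + 2*I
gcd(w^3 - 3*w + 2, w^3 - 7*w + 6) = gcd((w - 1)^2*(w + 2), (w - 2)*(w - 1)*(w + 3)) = w - 1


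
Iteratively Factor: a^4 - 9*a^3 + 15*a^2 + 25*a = (a - 5)*(a^3 - 4*a^2 - 5*a) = (a - 5)^2*(a^2 + a) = (a - 5)^2*(a + 1)*(a)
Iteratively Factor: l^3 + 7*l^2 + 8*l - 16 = (l - 1)*(l^2 + 8*l + 16) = (l - 1)*(l + 4)*(l + 4)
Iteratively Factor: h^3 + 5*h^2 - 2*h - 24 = (h + 4)*(h^2 + h - 6) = (h - 2)*(h + 4)*(h + 3)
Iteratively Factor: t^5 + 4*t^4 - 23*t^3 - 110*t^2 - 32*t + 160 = (t - 1)*(t^4 + 5*t^3 - 18*t^2 - 128*t - 160) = (t - 1)*(t + 2)*(t^3 + 3*t^2 - 24*t - 80) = (t - 5)*(t - 1)*(t + 2)*(t^2 + 8*t + 16) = (t - 5)*(t - 1)*(t + 2)*(t + 4)*(t + 4)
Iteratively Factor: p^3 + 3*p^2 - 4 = (p - 1)*(p^2 + 4*p + 4) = (p - 1)*(p + 2)*(p + 2)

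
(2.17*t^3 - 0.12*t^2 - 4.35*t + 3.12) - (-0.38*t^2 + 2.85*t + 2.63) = 2.17*t^3 + 0.26*t^2 - 7.2*t + 0.49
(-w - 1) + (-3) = -w - 4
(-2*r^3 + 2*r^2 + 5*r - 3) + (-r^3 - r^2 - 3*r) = -3*r^3 + r^2 + 2*r - 3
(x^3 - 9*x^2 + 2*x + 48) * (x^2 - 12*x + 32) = x^5 - 21*x^4 + 142*x^3 - 264*x^2 - 512*x + 1536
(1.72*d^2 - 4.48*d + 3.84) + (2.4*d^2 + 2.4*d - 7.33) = 4.12*d^2 - 2.08*d - 3.49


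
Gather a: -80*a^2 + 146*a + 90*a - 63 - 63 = -80*a^2 + 236*a - 126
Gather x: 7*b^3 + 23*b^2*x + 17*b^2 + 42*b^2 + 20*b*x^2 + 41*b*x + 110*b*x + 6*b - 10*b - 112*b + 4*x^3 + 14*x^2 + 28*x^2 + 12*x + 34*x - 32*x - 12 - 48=7*b^3 + 59*b^2 - 116*b + 4*x^3 + x^2*(20*b + 42) + x*(23*b^2 + 151*b + 14) - 60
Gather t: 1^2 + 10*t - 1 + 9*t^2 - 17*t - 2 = 9*t^2 - 7*t - 2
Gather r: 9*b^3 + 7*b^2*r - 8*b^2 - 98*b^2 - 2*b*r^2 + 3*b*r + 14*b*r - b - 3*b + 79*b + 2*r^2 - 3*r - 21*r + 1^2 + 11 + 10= 9*b^3 - 106*b^2 + 75*b + r^2*(2 - 2*b) + r*(7*b^2 + 17*b - 24) + 22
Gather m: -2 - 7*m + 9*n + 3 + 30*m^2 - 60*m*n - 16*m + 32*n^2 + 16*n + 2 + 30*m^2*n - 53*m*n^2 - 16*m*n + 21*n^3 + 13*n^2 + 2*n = m^2*(30*n + 30) + m*(-53*n^2 - 76*n - 23) + 21*n^3 + 45*n^2 + 27*n + 3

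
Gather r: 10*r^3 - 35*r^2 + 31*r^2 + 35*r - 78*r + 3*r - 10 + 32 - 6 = 10*r^3 - 4*r^2 - 40*r + 16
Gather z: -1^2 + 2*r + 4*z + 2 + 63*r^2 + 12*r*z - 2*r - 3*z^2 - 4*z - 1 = 63*r^2 + 12*r*z - 3*z^2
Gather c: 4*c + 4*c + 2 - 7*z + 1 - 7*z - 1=8*c - 14*z + 2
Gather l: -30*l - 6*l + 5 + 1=6 - 36*l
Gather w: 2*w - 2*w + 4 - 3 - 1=0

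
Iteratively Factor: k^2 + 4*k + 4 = (k + 2)*(k + 2)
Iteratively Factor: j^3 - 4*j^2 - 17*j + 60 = (j + 4)*(j^2 - 8*j + 15) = (j - 5)*(j + 4)*(j - 3)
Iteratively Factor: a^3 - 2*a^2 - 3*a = (a)*(a^2 - 2*a - 3) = a*(a + 1)*(a - 3)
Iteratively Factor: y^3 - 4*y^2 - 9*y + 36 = (y + 3)*(y^2 - 7*y + 12) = (y - 3)*(y + 3)*(y - 4)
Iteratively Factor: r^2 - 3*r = (r)*(r - 3)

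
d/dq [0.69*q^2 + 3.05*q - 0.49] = 1.38*q + 3.05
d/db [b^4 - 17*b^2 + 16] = 4*b^3 - 34*b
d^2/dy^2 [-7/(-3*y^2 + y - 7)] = 14*(-9*y^2 + 3*y + (6*y - 1)^2 - 21)/(3*y^2 - y + 7)^3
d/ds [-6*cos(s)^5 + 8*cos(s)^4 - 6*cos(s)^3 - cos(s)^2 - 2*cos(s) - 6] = 2*(15*cos(s)^4 - 16*cos(s)^3 + 9*cos(s)^2 + cos(s) + 1)*sin(s)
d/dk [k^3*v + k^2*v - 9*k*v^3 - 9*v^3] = v*(3*k^2 + 2*k - 9*v^2)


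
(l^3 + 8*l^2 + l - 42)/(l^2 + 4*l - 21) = (l^2 + l - 6)/(l - 3)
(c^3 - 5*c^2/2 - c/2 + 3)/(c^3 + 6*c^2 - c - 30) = (2*c^2 - c - 3)/(2*(c^2 + 8*c + 15))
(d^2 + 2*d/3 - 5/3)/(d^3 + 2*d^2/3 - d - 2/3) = (3*d + 5)/(3*d^2 + 5*d + 2)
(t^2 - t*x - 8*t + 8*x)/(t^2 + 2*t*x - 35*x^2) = (t^2 - t*x - 8*t + 8*x)/(t^2 + 2*t*x - 35*x^2)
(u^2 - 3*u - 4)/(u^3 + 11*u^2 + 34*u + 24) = (u - 4)/(u^2 + 10*u + 24)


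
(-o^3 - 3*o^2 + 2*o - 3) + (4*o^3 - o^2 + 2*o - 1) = 3*o^3 - 4*o^2 + 4*o - 4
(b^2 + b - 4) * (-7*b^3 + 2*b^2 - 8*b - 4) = -7*b^5 - 5*b^4 + 22*b^3 - 20*b^2 + 28*b + 16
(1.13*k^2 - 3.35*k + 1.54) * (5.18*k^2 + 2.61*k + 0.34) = 5.8534*k^4 - 14.4037*k^3 - 0.382099999999999*k^2 + 2.8804*k + 0.5236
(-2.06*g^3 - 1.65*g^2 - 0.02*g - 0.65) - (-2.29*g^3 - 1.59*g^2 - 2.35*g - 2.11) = 0.23*g^3 - 0.0599999999999998*g^2 + 2.33*g + 1.46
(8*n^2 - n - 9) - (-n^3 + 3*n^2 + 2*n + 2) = n^3 + 5*n^2 - 3*n - 11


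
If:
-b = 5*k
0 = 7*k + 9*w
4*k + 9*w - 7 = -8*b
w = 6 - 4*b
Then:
No Solution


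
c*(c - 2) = c^2 - 2*c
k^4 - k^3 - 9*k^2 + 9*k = k*(k - 3)*(k - 1)*(k + 3)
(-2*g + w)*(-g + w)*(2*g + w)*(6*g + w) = 24*g^4 - 20*g^3*w - 10*g^2*w^2 + 5*g*w^3 + w^4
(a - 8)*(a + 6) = a^2 - 2*a - 48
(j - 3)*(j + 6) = j^2 + 3*j - 18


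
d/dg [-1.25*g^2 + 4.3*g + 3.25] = 4.3 - 2.5*g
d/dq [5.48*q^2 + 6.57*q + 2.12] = 10.96*q + 6.57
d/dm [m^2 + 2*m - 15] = 2*m + 2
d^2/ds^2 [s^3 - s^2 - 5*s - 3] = 6*s - 2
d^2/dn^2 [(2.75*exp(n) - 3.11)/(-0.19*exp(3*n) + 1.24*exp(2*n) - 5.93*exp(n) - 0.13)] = (-0.3971*exp(6*n) + 2.954139*exp(5*n) + 0.105423999999985*exp(4*n) + 6.79754300000002*exp(3*n) - 71.956509*exp(2*n) + 113.488142*exp(n) - 2.443974)*exp(n)/(0.006859*exp(9*n) - 0.134292*exp(8*n) + 1.518651*exp(7*n) - 10.275193*exp(6*n) + 47.214129*exp(5*n) - 129.334938*exp(4*n) + 202.801994*exp(3*n) + 13.651443*exp(2*n) + 0.300651*exp(n) + 0.002197)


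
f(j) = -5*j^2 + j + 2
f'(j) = 1 - 10*j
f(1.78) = -12.06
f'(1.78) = -16.80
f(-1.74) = -14.88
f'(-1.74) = 18.40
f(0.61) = 0.75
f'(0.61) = -5.10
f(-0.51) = 0.19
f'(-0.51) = 6.10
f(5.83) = -162.11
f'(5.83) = -57.30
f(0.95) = -1.56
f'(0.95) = -8.50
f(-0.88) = -2.75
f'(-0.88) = 9.80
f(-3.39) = -58.85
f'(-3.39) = 34.90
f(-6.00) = -184.00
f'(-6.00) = 61.00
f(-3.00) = -46.00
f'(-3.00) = 31.00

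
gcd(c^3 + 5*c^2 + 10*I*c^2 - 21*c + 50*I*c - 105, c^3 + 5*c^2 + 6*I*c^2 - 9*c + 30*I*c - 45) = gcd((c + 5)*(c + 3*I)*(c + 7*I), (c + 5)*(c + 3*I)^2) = c^2 + c*(5 + 3*I) + 15*I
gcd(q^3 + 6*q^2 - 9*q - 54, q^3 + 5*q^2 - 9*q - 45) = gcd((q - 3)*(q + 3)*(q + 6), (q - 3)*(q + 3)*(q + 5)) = q^2 - 9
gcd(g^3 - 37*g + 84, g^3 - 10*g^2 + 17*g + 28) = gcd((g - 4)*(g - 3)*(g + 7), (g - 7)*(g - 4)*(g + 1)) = g - 4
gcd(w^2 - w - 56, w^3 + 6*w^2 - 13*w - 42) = w + 7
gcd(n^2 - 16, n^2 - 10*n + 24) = n - 4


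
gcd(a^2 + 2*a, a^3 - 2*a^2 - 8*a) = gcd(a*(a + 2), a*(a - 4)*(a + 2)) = a^2 + 2*a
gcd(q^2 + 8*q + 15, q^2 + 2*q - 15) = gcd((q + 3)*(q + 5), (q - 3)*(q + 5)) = q + 5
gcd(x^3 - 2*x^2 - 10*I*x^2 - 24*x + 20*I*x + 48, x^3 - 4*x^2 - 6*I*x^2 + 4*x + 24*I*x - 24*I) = x^2 + x*(-2 - 6*I) + 12*I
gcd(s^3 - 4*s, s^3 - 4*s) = s^3 - 4*s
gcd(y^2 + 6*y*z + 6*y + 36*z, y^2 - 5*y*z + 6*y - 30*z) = y + 6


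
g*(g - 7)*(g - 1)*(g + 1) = g^4 - 7*g^3 - g^2 + 7*g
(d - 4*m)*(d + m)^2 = d^3 - 2*d^2*m - 7*d*m^2 - 4*m^3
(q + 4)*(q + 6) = q^2 + 10*q + 24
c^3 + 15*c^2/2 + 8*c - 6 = (c - 1/2)*(c + 2)*(c + 6)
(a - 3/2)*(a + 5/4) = a^2 - a/4 - 15/8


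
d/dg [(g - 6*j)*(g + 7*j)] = 2*g + j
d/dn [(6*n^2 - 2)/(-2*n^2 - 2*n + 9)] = 4*(-3*n^2 + 25*n - 1)/(4*n^4 + 8*n^3 - 32*n^2 - 36*n + 81)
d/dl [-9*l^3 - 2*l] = -27*l^2 - 2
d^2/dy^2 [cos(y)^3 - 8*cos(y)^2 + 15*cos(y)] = -63*cos(y)/4 + 16*cos(2*y) - 9*cos(3*y)/4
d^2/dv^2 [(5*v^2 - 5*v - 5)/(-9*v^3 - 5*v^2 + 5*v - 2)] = 30*(-27*v^6 + 81*v^5 + 162*v^4 + 177*v^3 - 46*v^2 - 53*v + 7)/(729*v^9 + 1215*v^8 - 540*v^7 - 739*v^6 + 840*v^5 - 15*v^4 - 317*v^3 + 210*v^2 - 60*v + 8)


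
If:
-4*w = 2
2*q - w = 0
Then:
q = -1/4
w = -1/2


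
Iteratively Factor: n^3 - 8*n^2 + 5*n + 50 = (n - 5)*(n^2 - 3*n - 10) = (n - 5)*(n + 2)*(n - 5)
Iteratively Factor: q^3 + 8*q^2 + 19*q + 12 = (q + 1)*(q^2 + 7*q + 12) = (q + 1)*(q + 4)*(q + 3)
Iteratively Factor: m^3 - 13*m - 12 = (m - 4)*(m^2 + 4*m + 3) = (m - 4)*(m + 1)*(m + 3)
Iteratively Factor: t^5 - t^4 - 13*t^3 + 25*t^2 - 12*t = (t - 1)*(t^4 - 13*t^2 + 12*t) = t*(t - 1)*(t^3 - 13*t + 12) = t*(t - 1)*(t + 4)*(t^2 - 4*t + 3) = t*(t - 3)*(t - 1)*(t + 4)*(t - 1)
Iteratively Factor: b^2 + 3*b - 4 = (b + 4)*(b - 1)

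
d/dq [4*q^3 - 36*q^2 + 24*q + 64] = 12*q^2 - 72*q + 24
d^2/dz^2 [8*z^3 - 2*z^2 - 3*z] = 48*z - 4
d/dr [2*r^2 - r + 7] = 4*r - 1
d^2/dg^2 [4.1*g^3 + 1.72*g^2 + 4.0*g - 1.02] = 24.6*g + 3.44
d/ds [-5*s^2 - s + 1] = -10*s - 1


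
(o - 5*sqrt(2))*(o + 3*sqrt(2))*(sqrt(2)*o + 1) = sqrt(2)*o^3 - 3*o^2 - 32*sqrt(2)*o - 30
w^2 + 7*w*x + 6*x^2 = (w + x)*(w + 6*x)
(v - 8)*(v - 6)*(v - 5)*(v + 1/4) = v^4 - 75*v^3/4 + 453*v^2/4 - 421*v/2 - 60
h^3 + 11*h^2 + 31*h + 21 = (h + 1)*(h + 3)*(h + 7)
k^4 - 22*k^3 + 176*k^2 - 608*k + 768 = (k - 8)*(k - 6)*(k - 4)^2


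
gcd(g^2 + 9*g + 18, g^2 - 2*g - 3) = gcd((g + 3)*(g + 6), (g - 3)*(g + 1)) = 1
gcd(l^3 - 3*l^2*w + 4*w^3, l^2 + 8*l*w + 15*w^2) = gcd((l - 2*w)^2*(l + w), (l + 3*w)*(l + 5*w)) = 1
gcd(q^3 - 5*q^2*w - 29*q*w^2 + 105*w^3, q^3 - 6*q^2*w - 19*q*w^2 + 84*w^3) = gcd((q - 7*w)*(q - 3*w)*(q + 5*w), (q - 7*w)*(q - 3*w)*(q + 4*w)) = q^2 - 10*q*w + 21*w^2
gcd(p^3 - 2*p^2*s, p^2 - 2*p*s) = p^2 - 2*p*s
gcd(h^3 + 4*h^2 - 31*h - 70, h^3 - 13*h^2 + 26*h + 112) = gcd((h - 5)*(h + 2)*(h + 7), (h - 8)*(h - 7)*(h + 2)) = h + 2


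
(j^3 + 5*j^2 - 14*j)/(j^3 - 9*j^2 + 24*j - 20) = j*(j + 7)/(j^2 - 7*j + 10)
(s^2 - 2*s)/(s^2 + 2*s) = (s - 2)/(s + 2)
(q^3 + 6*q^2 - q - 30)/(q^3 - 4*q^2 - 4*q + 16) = (q^2 + 8*q + 15)/(q^2 - 2*q - 8)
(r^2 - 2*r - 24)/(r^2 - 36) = (r + 4)/(r + 6)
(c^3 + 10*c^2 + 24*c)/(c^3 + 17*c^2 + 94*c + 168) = c/(c + 7)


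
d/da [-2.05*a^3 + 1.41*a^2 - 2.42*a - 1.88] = -6.15*a^2 + 2.82*a - 2.42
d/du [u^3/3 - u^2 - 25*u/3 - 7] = u^2 - 2*u - 25/3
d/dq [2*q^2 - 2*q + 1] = 4*q - 2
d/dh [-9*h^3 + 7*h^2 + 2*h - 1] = -27*h^2 + 14*h + 2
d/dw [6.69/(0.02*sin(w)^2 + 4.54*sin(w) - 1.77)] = -(0.2676*sin(w) + 30.3726)*cos(w)/(0.02*sin(w)^2 + 4.54*sin(w) - 1.77)^2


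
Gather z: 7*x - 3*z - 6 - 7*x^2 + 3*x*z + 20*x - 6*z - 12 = -7*x^2 + 27*x + z*(3*x - 9) - 18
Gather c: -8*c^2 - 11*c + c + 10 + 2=-8*c^2 - 10*c + 12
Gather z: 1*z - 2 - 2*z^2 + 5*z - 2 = -2*z^2 + 6*z - 4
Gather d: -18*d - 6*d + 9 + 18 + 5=32 - 24*d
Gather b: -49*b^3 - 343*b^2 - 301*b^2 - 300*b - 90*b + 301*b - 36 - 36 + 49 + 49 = -49*b^3 - 644*b^2 - 89*b + 26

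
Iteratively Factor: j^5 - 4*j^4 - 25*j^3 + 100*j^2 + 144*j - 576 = (j - 3)*(j^4 - j^3 - 28*j^2 + 16*j + 192) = (j - 4)*(j - 3)*(j^3 + 3*j^2 - 16*j - 48) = (j - 4)^2*(j - 3)*(j^2 + 7*j + 12) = (j - 4)^2*(j - 3)*(j + 4)*(j + 3)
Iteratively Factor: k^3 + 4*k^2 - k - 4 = (k - 1)*(k^2 + 5*k + 4) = (k - 1)*(k + 4)*(k + 1)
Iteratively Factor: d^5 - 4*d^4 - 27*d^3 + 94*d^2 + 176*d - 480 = (d - 2)*(d^4 - 2*d^3 - 31*d^2 + 32*d + 240) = (d - 2)*(d + 3)*(d^3 - 5*d^2 - 16*d + 80) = (d - 5)*(d - 2)*(d + 3)*(d^2 - 16) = (d - 5)*(d - 4)*(d - 2)*(d + 3)*(d + 4)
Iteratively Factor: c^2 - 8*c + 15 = (c - 5)*(c - 3)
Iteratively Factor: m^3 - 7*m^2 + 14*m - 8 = (m - 4)*(m^2 - 3*m + 2) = (m - 4)*(m - 2)*(m - 1)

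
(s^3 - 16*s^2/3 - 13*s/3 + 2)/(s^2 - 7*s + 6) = (3*s^2 + 2*s - 1)/(3*(s - 1))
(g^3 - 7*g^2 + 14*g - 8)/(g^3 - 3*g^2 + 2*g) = (g - 4)/g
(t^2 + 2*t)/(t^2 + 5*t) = (t + 2)/(t + 5)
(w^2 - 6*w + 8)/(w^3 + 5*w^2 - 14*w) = (w - 4)/(w*(w + 7))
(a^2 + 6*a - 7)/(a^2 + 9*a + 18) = (a^2 + 6*a - 7)/(a^2 + 9*a + 18)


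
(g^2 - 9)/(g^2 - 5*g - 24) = (g - 3)/(g - 8)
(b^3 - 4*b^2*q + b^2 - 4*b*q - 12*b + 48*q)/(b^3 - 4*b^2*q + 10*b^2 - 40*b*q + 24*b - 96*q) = (b - 3)/(b + 6)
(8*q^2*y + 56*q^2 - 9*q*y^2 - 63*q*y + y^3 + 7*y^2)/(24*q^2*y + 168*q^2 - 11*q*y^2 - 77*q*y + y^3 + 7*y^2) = (-q + y)/(-3*q + y)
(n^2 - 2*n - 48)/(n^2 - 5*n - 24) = (n + 6)/(n + 3)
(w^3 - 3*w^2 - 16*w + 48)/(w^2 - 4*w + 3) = (w^2 - 16)/(w - 1)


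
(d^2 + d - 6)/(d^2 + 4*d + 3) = (d - 2)/(d + 1)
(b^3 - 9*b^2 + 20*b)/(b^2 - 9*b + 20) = b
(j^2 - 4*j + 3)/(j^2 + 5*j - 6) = (j - 3)/(j + 6)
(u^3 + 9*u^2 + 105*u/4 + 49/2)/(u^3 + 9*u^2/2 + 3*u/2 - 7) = (u + 7/2)/(u - 1)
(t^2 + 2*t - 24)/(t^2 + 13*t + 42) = (t - 4)/(t + 7)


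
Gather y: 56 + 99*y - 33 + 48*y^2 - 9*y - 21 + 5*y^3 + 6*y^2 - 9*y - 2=5*y^3 + 54*y^2 + 81*y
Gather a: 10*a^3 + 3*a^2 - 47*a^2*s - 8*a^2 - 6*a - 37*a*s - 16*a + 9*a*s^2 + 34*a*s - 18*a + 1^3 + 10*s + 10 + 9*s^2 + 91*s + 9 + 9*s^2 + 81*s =10*a^3 + a^2*(-47*s - 5) + a*(9*s^2 - 3*s - 40) + 18*s^2 + 182*s + 20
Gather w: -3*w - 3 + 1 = -3*w - 2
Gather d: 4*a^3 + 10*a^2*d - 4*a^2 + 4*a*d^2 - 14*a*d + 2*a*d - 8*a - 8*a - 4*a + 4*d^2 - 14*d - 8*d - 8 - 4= 4*a^3 - 4*a^2 - 20*a + d^2*(4*a + 4) + d*(10*a^2 - 12*a - 22) - 12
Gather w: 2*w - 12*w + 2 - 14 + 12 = -10*w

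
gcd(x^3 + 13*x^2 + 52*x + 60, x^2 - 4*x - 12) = x + 2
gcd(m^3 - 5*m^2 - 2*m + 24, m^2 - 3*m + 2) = 1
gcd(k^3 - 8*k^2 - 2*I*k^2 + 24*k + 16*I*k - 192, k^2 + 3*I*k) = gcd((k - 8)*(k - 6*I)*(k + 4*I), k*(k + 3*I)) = 1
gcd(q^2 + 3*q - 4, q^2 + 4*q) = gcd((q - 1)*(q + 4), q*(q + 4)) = q + 4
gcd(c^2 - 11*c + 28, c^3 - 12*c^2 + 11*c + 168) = c - 7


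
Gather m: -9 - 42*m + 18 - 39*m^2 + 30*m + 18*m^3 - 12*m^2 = 18*m^3 - 51*m^2 - 12*m + 9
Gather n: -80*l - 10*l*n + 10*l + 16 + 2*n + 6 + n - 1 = -70*l + n*(3 - 10*l) + 21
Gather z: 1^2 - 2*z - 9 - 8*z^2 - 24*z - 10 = -8*z^2 - 26*z - 18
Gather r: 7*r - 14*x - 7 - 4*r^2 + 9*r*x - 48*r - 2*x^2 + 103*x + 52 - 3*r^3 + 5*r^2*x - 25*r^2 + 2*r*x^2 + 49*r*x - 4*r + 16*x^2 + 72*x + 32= -3*r^3 + r^2*(5*x - 29) + r*(2*x^2 + 58*x - 45) + 14*x^2 + 161*x + 77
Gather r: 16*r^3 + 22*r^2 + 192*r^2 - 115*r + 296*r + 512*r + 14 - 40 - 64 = 16*r^3 + 214*r^2 + 693*r - 90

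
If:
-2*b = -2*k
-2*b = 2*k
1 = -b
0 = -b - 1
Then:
No Solution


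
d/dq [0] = 0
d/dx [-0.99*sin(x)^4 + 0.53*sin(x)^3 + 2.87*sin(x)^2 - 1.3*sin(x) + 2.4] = (-3.96*sin(x)^3 + 1.59*sin(x)^2 + 5.74*sin(x) - 1.3)*cos(x)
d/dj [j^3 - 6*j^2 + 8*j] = 3*j^2 - 12*j + 8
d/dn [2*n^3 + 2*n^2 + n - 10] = 6*n^2 + 4*n + 1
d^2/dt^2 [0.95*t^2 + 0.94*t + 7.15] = 1.90000000000000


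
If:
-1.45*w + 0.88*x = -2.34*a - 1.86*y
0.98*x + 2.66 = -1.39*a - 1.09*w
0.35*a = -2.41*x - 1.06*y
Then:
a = -0.232324091351381*y - 0.913888397579408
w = 0.661378548968163*y - 1.39427803773211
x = 0.1327223813912 - 0.406094011629467*y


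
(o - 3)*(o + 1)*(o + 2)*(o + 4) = o^4 + 4*o^3 - 7*o^2 - 34*o - 24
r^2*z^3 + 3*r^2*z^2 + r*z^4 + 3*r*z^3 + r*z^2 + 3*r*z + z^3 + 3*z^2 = z*(r + z)*(z + 3)*(r*z + 1)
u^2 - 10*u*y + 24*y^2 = (u - 6*y)*(u - 4*y)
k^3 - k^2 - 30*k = k*(k - 6)*(k + 5)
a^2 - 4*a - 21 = (a - 7)*(a + 3)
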